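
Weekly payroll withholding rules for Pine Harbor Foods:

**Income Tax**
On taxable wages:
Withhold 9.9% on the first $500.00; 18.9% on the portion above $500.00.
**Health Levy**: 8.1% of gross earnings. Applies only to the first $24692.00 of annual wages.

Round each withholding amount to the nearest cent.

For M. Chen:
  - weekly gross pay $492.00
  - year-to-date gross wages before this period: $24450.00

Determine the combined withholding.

$68.31

Income Tax: taxable = $492.00
  9.9% × $492.00 = $48.71
Health Levy: cap $24692.00 − YTD $24450.00 = $242.00 subject; 8.1% × $242.00 = $19.60
Total: $48.71 + $19.60 = $68.31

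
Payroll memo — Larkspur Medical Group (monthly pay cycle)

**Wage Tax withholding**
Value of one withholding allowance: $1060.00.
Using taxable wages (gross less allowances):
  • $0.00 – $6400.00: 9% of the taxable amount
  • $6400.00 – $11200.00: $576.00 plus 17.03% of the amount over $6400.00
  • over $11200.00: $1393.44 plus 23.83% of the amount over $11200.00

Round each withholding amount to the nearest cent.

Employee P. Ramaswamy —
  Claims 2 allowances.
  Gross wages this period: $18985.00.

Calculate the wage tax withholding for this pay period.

$2743.41

Wage Tax: taxable = $18985.00 − 2×$1060.00 = $16865.00
  $1393.44 + 23.83% × ($16865.00 − $11200.00) = $1393.44 + 23.83% × $5665.00 = $2743.41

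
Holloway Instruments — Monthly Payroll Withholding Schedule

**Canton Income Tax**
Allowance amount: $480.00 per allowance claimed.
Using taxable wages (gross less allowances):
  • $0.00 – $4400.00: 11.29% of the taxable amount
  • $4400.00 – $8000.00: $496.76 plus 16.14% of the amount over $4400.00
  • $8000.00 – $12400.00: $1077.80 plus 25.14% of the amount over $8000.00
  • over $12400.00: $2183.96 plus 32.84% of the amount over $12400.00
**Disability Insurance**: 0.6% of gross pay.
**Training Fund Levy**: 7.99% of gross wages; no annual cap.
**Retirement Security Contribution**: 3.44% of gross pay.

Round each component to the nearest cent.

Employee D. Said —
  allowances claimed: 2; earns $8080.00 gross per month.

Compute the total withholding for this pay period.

Canton Income Tax: taxable = $8080.00 − 2×$480.00 = $7120.00
  $496.76 + 16.14% × ($7120.00 − $4400.00) = $496.76 + 16.14% × $2720.00 = $935.77
Disability Insurance: 0.6% × $8080.00 = $48.48
Training Fund Levy: 7.99% × $8080.00 = $645.59
Retirement Security Contribution: 3.44% × $8080.00 = $277.95
Total: $935.77 + $48.48 + $645.59 + $277.95 = $1907.79

$1907.79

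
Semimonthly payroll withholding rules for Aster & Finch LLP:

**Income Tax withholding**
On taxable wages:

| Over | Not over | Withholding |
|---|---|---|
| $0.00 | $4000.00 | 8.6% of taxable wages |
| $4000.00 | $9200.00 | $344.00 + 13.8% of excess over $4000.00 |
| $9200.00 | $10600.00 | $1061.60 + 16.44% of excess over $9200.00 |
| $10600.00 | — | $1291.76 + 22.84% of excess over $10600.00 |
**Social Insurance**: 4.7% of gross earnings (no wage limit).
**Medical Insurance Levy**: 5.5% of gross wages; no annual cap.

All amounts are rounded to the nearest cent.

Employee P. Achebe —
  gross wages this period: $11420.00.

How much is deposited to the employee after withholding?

Income Tax: taxable = $11420.00
  $1291.76 + 22.84% × ($11420.00 − $10600.00) = $1291.76 + 22.84% × $820.00 = $1479.05
Social Insurance: 4.7% × $11420.00 = $536.74
Medical Insurance Levy: 5.5% × $11420.00 = $628.10
Total withheld: $1479.05 + $536.74 + $628.10 = $2643.89
Net pay: $11420.00 − $2643.89 = $8776.11

$8776.11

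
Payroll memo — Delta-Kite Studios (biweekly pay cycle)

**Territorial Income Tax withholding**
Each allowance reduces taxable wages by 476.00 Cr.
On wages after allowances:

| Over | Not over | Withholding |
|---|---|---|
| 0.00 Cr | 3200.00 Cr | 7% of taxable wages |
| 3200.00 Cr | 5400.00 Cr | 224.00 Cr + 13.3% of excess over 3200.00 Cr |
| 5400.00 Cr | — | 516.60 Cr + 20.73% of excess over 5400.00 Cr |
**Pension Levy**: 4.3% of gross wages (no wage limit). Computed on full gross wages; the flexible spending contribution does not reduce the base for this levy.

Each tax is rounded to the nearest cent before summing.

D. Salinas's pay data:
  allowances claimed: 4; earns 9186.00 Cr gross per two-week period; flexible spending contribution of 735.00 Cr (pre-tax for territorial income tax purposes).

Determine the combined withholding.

Territorial Income Tax: taxable = 9186.00 Cr − 735.00 Cr − 4×476.00 Cr = 6547.00 Cr
  516.60 Cr + 20.73% × (6547.00 Cr − 5400.00 Cr) = 516.60 Cr + 20.73% × 1147.00 Cr = 754.37 Cr
Pension Levy: 4.3% × 9186.00 Cr = 395.00 Cr
Total: 754.37 Cr + 395.00 Cr = 1149.37 Cr

1149.37 Cr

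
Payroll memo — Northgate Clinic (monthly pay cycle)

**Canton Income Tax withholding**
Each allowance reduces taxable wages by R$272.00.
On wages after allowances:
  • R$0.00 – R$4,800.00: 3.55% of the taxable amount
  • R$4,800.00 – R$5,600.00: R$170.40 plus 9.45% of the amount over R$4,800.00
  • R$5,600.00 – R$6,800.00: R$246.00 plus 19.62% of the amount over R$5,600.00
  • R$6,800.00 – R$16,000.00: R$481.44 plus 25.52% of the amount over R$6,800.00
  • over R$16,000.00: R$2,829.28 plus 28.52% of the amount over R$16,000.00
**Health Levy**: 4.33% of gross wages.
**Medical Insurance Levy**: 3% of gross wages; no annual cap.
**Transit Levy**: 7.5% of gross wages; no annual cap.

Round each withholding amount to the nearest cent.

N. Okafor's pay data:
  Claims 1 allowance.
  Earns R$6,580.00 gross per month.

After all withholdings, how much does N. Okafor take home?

Canton Income Tax: taxable = R$6,580.00 − 1×R$272.00 = R$6,308.00
  R$246.00 + 19.62% × (R$6,308.00 − R$5,600.00) = R$246.00 + 19.62% × R$708.00 = R$384.91
Health Levy: 4.33% × R$6,580.00 = R$284.91
Medical Insurance Levy: 3% × R$6,580.00 = R$197.40
Transit Levy: 7.5% × R$6,580.00 = R$493.50
Total withheld: R$384.91 + R$284.91 + R$197.40 + R$493.50 = R$1,360.72
Net pay: R$6,580.00 − R$1,360.72 = R$5,219.28

R$5,219.28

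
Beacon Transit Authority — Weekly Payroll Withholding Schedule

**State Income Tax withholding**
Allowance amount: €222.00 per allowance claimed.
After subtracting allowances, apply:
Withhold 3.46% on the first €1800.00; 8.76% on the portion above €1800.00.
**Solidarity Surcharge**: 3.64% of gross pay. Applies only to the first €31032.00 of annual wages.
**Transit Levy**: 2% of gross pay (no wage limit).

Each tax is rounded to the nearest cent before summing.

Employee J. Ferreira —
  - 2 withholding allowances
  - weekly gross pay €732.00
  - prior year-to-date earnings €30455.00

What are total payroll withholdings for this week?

State Income Tax: taxable = €732.00 − 2×€222.00 = €288.00
  3.46% × €288.00 = €9.96
Solidarity Surcharge: cap €31032.00 − YTD €30455.00 = €577.00 subject; 3.64% × €577.00 = €21.00
Transit Levy: 2% × €732.00 = €14.64
Total: €9.96 + €21.00 + €14.64 = €45.60

€45.60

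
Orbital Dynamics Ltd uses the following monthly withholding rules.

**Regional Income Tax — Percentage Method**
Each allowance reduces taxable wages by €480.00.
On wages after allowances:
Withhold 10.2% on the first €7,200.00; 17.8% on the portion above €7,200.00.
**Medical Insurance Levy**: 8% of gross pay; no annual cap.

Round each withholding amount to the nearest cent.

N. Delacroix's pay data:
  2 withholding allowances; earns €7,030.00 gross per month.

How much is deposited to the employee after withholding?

Regional Income Tax: taxable = €7,030.00 − 2×€480.00 = €6,070.00
  10.2% × €6,070.00 = €619.14
Medical Insurance Levy: 8% × €7,030.00 = €562.40
Total withheld: €619.14 + €562.40 = €1,181.54
Net pay: €7,030.00 − €1,181.54 = €5,848.46

€5,848.46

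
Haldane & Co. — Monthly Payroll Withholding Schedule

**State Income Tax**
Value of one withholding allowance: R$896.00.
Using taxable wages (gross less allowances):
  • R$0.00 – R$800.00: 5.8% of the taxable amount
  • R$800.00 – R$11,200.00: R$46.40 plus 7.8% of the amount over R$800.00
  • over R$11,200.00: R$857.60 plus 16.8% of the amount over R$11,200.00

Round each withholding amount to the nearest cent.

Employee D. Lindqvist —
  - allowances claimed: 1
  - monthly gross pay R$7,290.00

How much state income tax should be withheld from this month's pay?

R$482.73

State Income Tax: taxable = R$7,290.00 − 1×R$896.00 = R$6,394.00
  R$46.40 + 7.8% × (R$6,394.00 − R$800.00) = R$46.40 + 7.8% × R$5,594.00 = R$482.73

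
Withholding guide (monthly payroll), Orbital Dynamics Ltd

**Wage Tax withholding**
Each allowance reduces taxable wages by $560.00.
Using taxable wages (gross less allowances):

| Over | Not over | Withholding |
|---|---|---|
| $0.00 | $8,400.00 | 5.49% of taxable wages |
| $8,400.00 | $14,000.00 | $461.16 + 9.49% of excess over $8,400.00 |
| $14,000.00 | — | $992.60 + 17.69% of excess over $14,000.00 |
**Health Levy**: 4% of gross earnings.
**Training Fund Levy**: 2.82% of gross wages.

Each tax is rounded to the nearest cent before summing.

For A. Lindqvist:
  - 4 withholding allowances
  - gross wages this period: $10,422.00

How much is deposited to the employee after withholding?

$9,262.03

Wage Tax: taxable = $10,422.00 − 4×$560.00 = $8,182.00
  5.49% × $8,182.00 = $449.19
Health Levy: 4% × $10,422.00 = $416.88
Training Fund Levy: 2.82% × $10,422.00 = $293.90
Total withheld: $449.19 + $416.88 + $293.90 = $1,159.97
Net pay: $10,422.00 − $1,159.97 = $9,262.03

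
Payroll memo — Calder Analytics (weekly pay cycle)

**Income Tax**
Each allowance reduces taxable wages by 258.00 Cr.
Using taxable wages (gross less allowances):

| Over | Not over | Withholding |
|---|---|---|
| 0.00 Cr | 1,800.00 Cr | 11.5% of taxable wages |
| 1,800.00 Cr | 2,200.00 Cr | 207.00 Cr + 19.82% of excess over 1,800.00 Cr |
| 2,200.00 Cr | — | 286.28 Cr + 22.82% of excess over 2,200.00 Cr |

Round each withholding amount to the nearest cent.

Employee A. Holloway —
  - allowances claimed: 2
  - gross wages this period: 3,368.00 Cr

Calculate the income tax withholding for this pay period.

435.07 Cr

Income Tax: taxable = 3,368.00 Cr − 2×258.00 Cr = 2,852.00 Cr
  286.28 Cr + 22.82% × (2,852.00 Cr − 2,200.00 Cr) = 286.28 Cr + 22.82% × 652.00 Cr = 435.07 Cr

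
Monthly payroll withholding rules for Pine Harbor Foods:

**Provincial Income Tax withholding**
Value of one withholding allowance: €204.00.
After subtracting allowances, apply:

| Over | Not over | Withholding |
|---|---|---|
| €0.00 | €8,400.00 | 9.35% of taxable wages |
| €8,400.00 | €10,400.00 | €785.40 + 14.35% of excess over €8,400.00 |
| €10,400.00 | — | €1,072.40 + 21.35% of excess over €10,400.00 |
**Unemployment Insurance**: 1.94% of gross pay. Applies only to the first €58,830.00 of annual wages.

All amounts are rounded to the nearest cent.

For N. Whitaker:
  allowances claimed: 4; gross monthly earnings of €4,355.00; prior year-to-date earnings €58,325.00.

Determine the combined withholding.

€340.70

Provincial Income Tax: taxable = €4,355.00 − 4×€204.00 = €3,539.00
  9.35% × €3,539.00 = €330.90
Unemployment Insurance: cap €58,830.00 − YTD €58,325.00 = €505.00 subject; 1.94% × €505.00 = €9.80
Total: €330.90 + €9.80 = €340.70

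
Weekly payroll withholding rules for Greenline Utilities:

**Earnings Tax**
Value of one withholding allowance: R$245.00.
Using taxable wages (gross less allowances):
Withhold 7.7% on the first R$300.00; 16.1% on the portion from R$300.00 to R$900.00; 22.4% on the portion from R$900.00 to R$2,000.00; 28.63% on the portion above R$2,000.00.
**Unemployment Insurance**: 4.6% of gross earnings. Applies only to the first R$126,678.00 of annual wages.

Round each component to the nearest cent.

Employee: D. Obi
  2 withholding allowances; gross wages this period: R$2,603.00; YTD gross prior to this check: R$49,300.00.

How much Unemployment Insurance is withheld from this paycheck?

R$119.74

Unemployment Insurance: 4.6% × R$2,603.00 = R$119.74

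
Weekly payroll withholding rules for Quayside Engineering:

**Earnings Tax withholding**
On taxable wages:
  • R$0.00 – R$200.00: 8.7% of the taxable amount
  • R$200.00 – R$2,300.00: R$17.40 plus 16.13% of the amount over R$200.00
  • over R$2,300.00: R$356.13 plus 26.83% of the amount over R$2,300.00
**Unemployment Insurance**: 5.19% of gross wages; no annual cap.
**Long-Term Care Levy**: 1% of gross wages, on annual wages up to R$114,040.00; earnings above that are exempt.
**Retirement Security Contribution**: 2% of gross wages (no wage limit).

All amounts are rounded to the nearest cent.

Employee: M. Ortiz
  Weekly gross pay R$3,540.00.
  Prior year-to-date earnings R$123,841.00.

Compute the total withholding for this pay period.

R$943.35

Earnings Tax: taxable = R$3,540.00
  R$356.13 + 26.83% × (R$3,540.00 − R$2,300.00) = R$356.13 + 26.83% × R$1,240.00 = R$688.82
Unemployment Insurance: 5.19% × R$3,540.00 = R$183.73
Long-Term Care Levy: YTD R$123,841.00 ≥ cap R$114,040.00 → R$0.00
Retirement Security Contribution: 2% × R$3,540.00 = R$70.80
Total: R$688.82 + R$183.73 + R$0.00 + R$70.80 = R$943.35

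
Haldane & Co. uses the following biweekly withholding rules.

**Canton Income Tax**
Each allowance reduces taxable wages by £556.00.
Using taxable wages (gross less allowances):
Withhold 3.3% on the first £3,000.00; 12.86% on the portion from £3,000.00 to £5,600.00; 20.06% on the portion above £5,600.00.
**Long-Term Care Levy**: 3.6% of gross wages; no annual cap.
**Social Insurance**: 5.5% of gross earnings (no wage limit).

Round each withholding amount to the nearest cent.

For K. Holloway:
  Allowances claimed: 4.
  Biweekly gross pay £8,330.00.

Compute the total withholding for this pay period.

Canton Income Tax: taxable = £8,330.00 − 4×£556.00 = £6,106.00
  £433.36 + 20.06% × (£6,106.00 − £5,600.00) = £433.36 + 20.06% × £506.00 = £534.86
Long-Term Care Levy: 3.6% × £8,330.00 = £299.88
Social Insurance: 5.5% × £8,330.00 = £458.15
Total: £534.86 + £299.88 + £458.15 = £1,292.89

£1,292.89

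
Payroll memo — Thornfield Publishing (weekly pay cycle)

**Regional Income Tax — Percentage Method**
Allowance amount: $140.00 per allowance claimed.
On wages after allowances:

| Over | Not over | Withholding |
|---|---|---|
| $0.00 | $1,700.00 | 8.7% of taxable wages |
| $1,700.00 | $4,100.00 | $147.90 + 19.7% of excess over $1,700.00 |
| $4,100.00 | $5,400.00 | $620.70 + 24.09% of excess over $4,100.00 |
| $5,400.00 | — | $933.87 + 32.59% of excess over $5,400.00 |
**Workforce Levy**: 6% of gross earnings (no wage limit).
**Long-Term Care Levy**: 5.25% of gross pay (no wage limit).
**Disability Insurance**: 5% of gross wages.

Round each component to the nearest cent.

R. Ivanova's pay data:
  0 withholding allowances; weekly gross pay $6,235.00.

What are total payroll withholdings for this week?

$2,219.19

Regional Income Tax: taxable = $6,235.00
  $933.87 + 32.59% × ($6,235.00 − $5,400.00) = $933.87 + 32.59% × $835.00 = $1,206.00
Workforce Levy: 6% × $6,235.00 = $374.10
Long-Term Care Levy: 5.25% × $6,235.00 = $327.34
Disability Insurance: 5% × $6,235.00 = $311.75
Total: $1,206.00 + $374.10 + $327.34 + $311.75 = $2,219.19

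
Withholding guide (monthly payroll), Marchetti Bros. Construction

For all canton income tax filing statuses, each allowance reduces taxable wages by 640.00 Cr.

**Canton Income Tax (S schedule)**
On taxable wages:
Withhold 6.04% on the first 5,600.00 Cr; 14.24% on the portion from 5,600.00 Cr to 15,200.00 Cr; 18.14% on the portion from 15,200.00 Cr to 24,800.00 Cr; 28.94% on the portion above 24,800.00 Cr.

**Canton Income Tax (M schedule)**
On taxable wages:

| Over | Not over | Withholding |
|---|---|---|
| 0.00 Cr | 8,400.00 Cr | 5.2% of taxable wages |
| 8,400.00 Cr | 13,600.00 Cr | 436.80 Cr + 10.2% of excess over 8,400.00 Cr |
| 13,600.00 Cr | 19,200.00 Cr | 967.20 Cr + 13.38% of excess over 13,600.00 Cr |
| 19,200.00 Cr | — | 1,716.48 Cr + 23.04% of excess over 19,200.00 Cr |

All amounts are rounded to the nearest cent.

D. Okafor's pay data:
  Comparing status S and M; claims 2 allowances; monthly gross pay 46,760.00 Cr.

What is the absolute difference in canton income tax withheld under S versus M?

Canton Income Tax (S): taxable = 46,760.00 Cr − 2×640.00 Cr = 45,480.00 Cr
  3,446.72 Cr + 28.94% × (45,480.00 Cr − 24,800.00 Cr) = 3,446.72 Cr + 28.94% × 20,680.00 Cr = 9,431.51 Cr
Canton Income Tax (M): taxable = 46,760.00 Cr − 2×640.00 Cr = 45,480.00 Cr
  1,716.48 Cr + 23.04% × (45,480.00 Cr − 19,200.00 Cr) = 1,716.48 Cr + 23.04% × 26,280.00 Cr = 7,771.39 Cr
Difference: |9,431.51 Cr − 7,771.39 Cr| = 1,660.12 Cr (higher under S)

1,660.12 Cr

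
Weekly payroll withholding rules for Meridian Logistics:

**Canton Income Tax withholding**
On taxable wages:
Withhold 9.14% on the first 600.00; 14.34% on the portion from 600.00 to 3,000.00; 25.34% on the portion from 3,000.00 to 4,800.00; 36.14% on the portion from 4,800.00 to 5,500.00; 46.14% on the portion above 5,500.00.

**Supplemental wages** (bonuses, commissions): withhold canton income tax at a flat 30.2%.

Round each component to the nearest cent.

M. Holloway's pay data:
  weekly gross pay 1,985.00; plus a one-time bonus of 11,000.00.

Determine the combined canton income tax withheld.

3,575.45

Canton Income Tax: taxable = 1,985.00
  54.84 + 14.34% × (1,985.00 − 600.00) = 54.84 + 14.34% × 1,385.00 = 253.45
Supplemental (30.2% flat on bonus): 30.2% × 11,000.00 = 3,322.00
Total canton income tax: 253.45 + 3,322.00 = 3,575.45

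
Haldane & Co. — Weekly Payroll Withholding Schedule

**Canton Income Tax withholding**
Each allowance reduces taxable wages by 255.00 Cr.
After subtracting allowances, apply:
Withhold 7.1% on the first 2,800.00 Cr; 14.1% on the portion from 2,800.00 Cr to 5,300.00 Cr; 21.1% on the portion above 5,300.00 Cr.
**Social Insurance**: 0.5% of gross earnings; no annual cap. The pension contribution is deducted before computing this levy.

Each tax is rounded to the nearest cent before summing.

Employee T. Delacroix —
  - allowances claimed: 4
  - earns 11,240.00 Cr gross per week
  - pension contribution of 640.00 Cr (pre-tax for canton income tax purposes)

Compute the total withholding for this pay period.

Canton Income Tax: taxable = 11,240.00 Cr − 640.00 Cr − 4×255.00 Cr = 9,580.00 Cr
  551.30 Cr + 21.1% × (9,580.00 Cr − 5,300.00 Cr) = 551.30 Cr + 21.1% × 4,280.00 Cr = 1,454.38 Cr
Social Insurance: 0.5% × 10,600.00 Cr = 53.00 Cr
Total: 1,454.38 Cr + 53.00 Cr = 1,507.38 Cr

1,507.38 Cr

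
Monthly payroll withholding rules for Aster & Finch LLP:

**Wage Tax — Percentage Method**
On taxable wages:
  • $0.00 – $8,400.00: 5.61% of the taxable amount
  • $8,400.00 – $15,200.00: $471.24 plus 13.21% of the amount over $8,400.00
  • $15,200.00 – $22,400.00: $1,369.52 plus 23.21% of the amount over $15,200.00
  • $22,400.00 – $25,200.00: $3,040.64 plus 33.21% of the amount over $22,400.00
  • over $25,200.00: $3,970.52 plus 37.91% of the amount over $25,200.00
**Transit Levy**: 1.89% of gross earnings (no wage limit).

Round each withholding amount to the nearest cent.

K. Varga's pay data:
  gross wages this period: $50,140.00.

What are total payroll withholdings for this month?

Wage Tax: taxable = $50,140.00
  $3,970.52 + 37.91% × ($50,140.00 − $25,200.00) = $3,970.52 + 37.91% × $24,940.00 = $13,425.27
Transit Levy: 1.89% × $50,140.00 = $947.65
Total: $13,425.27 + $947.65 = $14,372.92

$14,372.92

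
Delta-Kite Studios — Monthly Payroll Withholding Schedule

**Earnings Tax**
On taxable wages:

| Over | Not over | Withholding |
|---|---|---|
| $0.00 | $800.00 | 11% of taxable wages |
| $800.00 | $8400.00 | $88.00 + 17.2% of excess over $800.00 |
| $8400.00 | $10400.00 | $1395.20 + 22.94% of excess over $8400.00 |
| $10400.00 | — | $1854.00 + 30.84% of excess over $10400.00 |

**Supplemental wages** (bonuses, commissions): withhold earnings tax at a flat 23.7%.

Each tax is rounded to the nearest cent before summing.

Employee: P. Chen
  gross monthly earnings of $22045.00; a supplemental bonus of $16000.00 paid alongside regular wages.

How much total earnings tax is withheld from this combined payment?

$9237.32

Earnings Tax: taxable = $22045.00
  $1854.00 + 30.84% × ($22045.00 − $10400.00) = $1854.00 + 30.84% × $11645.00 = $5445.32
Supplemental (23.7% flat on bonus): 23.7% × $16000.00 = $3792.00
Total earnings tax: $5445.32 + $3792.00 = $9237.32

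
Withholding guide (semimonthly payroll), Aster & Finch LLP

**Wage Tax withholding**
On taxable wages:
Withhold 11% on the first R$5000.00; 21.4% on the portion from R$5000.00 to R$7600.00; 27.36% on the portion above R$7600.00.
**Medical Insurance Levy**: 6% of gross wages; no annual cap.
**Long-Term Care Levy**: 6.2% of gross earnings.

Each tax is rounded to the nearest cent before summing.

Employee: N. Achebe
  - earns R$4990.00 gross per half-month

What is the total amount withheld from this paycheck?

Wage Tax: taxable = R$4990.00
  11% × R$4990.00 = R$548.90
Medical Insurance Levy: 6% × R$4990.00 = R$299.40
Long-Term Care Levy: 6.2% × R$4990.00 = R$309.38
Total: R$548.90 + R$299.40 + R$309.38 = R$1157.68

R$1157.68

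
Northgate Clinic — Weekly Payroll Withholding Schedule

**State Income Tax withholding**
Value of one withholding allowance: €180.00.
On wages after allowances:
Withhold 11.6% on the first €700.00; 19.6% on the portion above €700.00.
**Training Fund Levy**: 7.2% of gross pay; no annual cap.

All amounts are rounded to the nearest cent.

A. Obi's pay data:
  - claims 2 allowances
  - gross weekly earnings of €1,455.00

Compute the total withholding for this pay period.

State Income Tax: taxable = €1,455.00 − 2×€180.00 = €1,095.00
  €81.20 + 19.6% × (€1,095.00 − €700.00) = €81.20 + 19.6% × €395.00 = €158.62
Training Fund Levy: 7.2% × €1,455.00 = €104.76
Total: €158.62 + €104.76 = €263.38

€263.38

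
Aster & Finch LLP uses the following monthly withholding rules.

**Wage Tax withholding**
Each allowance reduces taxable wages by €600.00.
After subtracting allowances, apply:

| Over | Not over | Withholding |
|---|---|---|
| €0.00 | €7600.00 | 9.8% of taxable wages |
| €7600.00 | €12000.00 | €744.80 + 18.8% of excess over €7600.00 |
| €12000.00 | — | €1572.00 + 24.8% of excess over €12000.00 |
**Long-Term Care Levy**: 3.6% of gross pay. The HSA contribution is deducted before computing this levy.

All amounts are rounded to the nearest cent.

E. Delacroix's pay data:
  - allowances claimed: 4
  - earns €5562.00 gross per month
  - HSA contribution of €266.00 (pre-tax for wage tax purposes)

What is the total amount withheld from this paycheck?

Wage Tax: taxable = €5562.00 − €266.00 − 4×€600.00 = €2896.00
  9.8% × €2896.00 = €283.81
Long-Term Care Levy: 3.6% × €5296.00 = €190.66
Total: €283.81 + €190.66 = €474.47

€474.47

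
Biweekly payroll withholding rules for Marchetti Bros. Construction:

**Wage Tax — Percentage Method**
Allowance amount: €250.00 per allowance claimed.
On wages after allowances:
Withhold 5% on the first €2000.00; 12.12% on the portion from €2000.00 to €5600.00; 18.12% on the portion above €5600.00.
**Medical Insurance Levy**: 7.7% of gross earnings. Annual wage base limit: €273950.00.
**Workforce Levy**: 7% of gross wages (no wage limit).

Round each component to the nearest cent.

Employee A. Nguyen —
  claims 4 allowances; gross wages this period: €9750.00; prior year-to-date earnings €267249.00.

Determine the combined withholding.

Wage Tax: taxable = €9750.00 − 4×€250.00 = €8750.00
  €536.32 + 18.12% × (€8750.00 − €5600.00) = €536.32 + 18.12% × €3150.00 = €1107.10
Medical Insurance Levy: cap €273950.00 − YTD €267249.00 = €6701.00 subject; 7.7% × €6701.00 = €515.98
Workforce Levy: 7% × €9750.00 = €682.50
Total: €1107.10 + €515.98 + €682.50 = €2305.58

€2305.58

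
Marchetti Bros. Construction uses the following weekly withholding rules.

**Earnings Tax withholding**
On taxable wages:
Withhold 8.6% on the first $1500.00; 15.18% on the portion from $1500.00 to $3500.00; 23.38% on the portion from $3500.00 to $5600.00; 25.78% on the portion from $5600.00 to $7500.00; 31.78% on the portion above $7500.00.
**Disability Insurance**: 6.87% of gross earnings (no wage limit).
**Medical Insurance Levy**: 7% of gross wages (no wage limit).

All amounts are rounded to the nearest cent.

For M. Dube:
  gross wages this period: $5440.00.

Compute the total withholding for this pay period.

Earnings Tax: taxable = $5440.00
  $432.60 + 23.38% × ($5440.00 − $3500.00) = $432.60 + 23.38% × $1940.00 = $886.17
Disability Insurance: 6.87% × $5440.00 = $373.73
Medical Insurance Levy: 7% × $5440.00 = $380.80
Total: $886.17 + $373.73 + $380.80 = $1640.70

$1640.70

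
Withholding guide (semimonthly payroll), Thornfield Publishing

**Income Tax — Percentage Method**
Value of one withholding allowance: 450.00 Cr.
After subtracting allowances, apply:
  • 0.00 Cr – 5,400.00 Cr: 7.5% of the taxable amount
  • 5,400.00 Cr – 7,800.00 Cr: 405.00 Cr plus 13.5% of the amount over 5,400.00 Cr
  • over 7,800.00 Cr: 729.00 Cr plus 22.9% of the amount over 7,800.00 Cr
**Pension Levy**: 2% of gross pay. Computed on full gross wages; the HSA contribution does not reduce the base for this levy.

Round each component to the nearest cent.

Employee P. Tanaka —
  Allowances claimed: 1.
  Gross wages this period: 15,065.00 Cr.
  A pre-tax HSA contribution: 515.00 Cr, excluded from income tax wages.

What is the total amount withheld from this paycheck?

Income Tax: taxable = 15,065.00 Cr − 515.00 Cr − 1×450.00 Cr = 14,100.00 Cr
  729.00 Cr + 22.9% × (14,100.00 Cr − 7,800.00 Cr) = 729.00 Cr + 22.9% × 6,300.00 Cr = 2,171.70 Cr
Pension Levy: 2% × 15,065.00 Cr = 301.30 Cr
Total: 2,171.70 Cr + 301.30 Cr = 2,473.00 Cr

2,473.00 Cr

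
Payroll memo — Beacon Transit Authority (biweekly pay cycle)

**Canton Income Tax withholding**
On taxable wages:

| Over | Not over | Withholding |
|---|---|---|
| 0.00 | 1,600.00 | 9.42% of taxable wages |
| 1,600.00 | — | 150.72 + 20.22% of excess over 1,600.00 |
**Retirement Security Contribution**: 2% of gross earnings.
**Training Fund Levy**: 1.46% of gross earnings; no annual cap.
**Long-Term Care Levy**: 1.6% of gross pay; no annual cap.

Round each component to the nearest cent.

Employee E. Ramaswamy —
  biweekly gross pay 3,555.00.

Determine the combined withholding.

725.90

Canton Income Tax: taxable = 3,555.00
  150.72 + 20.22% × (3,555.00 − 1,600.00) = 150.72 + 20.22% × 1,955.00 = 546.02
Retirement Security Contribution: 2% × 3,555.00 = 71.10
Training Fund Levy: 1.46% × 3,555.00 = 51.90
Long-Term Care Levy: 1.6% × 3,555.00 = 56.88
Total: 546.02 + 71.10 + 51.90 + 56.88 = 725.90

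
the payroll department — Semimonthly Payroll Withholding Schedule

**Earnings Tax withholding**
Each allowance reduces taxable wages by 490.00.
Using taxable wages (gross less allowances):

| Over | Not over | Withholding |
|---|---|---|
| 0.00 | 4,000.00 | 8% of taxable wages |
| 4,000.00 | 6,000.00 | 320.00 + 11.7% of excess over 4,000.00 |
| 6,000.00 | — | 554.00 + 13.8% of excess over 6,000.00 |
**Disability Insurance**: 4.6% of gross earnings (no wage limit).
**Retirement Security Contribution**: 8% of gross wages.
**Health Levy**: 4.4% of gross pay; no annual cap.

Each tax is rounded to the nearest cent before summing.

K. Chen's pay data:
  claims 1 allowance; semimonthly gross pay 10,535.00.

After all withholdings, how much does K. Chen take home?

7,631.84

Earnings Tax: taxable = 10,535.00 − 1×490.00 = 10,045.00
  554.00 + 13.8% × (10,045.00 − 6,000.00) = 554.00 + 13.8% × 4,045.00 = 1,112.21
Disability Insurance: 4.6% × 10,535.00 = 484.61
Retirement Security Contribution: 8% × 10,535.00 = 842.80
Health Levy: 4.4% × 10,535.00 = 463.54
Total withheld: 1,112.21 + 484.61 + 842.80 + 463.54 = 2,903.16
Net pay: 10,535.00 − 2,903.16 = 7,631.84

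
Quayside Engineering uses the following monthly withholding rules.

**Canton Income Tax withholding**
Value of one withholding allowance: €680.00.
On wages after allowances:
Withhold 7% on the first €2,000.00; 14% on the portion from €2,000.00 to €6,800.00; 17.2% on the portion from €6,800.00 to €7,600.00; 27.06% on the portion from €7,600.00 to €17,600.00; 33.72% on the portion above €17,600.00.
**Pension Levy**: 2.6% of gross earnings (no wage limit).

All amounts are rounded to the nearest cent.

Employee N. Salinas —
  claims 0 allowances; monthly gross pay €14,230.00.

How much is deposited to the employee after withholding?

Canton Income Tax: taxable = €14,230.00
  €949.60 + 27.06% × (€14,230.00 − €7,600.00) = €949.60 + 27.06% × €6,630.00 = €2,743.68
Pension Levy: 2.6% × €14,230.00 = €369.98
Total withheld: €2,743.68 + €369.98 = €3,113.66
Net pay: €14,230.00 − €3,113.66 = €11,116.34

€11,116.34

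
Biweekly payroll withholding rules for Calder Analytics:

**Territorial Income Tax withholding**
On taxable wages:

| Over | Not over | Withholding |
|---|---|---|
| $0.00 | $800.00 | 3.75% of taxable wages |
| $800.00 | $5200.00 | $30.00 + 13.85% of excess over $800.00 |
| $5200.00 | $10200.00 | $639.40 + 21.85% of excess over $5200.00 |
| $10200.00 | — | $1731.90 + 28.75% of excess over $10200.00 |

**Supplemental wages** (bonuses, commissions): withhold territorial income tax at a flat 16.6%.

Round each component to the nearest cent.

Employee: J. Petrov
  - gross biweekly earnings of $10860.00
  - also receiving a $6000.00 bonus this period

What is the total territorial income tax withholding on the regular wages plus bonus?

Territorial Income Tax: taxable = $10860.00
  $1731.90 + 28.75% × ($10860.00 − $10200.00) = $1731.90 + 28.75% × $660.00 = $1921.65
Supplemental (16.6% flat on bonus): 16.6% × $6000.00 = $996.00
Total territorial income tax: $1921.65 + $996.00 = $2917.65

$2917.65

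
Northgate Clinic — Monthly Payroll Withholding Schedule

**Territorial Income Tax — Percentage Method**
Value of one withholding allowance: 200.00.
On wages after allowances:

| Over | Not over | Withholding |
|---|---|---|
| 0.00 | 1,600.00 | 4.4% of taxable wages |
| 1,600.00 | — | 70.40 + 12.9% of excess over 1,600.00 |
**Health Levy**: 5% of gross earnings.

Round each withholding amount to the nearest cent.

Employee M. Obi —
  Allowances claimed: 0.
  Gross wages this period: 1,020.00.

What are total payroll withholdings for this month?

Territorial Income Tax: taxable = 1,020.00
  4.4% × 1,020.00 = 44.88
Health Levy: 5% × 1,020.00 = 51.00
Total: 44.88 + 51.00 = 95.88

95.88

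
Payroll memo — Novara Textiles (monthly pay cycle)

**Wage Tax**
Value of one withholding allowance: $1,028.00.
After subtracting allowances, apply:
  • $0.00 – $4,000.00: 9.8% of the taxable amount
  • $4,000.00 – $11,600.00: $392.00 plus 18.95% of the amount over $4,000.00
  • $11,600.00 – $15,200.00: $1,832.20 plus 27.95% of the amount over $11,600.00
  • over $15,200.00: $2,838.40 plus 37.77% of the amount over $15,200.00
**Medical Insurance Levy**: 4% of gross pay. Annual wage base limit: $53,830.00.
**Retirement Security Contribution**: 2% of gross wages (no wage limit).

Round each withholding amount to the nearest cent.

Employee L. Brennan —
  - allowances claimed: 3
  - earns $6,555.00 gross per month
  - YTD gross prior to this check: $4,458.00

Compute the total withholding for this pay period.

Wage Tax: taxable = $6,555.00 − 3×$1,028.00 = $3,471.00
  9.8% × $3,471.00 = $340.16
Medical Insurance Levy: 4% × $6,555.00 = $262.20
Retirement Security Contribution: 2% × $6,555.00 = $131.10
Total: $340.16 + $262.20 + $131.10 = $733.46

$733.46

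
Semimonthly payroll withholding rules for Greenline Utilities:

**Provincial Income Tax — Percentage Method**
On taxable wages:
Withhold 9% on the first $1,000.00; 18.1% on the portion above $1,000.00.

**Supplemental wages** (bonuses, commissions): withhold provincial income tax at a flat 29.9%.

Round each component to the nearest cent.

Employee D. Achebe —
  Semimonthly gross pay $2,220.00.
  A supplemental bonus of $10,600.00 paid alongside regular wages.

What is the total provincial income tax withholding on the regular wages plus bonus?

$3,480.22

Provincial Income Tax: taxable = $2,220.00
  $90.00 + 18.1% × ($2,220.00 − $1,000.00) = $90.00 + 18.1% × $1,220.00 = $310.82
Supplemental (29.9% flat on bonus): 29.9% × $10,600.00 = $3,169.40
Total provincial income tax: $310.82 + $3,169.40 = $3,480.22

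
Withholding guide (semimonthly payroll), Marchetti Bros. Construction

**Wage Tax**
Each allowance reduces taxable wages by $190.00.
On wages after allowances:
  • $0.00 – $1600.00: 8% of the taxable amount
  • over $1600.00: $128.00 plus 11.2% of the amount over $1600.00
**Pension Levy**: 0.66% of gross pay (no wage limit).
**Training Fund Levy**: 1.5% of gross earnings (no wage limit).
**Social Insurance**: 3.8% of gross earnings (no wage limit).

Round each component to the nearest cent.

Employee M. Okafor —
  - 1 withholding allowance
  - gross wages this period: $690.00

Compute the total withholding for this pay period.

$81.12

Wage Tax: taxable = $690.00 − 1×$190.00 = $500.00
  8% × $500.00 = $40.00
Pension Levy: 0.66% × $690.00 = $4.55
Training Fund Levy: 1.5% × $690.00 = $10.35
Social Insurance: 3.8% × $690.00 = $26.22
Total: $40.00 + $4.55 + $10.35 + $26.22 = $81.12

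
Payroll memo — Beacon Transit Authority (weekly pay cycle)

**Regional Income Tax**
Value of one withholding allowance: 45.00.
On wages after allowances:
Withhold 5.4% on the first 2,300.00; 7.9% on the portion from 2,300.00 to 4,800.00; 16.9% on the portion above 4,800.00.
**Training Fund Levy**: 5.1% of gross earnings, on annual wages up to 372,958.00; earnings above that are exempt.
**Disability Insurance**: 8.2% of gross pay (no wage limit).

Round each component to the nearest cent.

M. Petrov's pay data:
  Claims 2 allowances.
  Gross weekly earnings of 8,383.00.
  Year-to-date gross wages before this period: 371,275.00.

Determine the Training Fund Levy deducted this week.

85.83

Training Fund Levy: cap 372,958.00 − YTD 371,275.00 = 1,683.00 subject; 5.1% × 1,683.00 = 85.83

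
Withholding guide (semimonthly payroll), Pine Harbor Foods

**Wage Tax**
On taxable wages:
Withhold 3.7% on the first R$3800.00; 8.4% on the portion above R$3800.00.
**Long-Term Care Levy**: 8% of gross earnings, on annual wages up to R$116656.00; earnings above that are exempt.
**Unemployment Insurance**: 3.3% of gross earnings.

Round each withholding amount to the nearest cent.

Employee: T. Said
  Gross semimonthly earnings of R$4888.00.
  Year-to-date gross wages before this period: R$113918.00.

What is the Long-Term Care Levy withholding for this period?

Long-Term Care Levy: cap R$116656.00 − YTD R$113918.00 = R$2738.00 subject; 8% × R$2738.00 = R$219.04

R$219.04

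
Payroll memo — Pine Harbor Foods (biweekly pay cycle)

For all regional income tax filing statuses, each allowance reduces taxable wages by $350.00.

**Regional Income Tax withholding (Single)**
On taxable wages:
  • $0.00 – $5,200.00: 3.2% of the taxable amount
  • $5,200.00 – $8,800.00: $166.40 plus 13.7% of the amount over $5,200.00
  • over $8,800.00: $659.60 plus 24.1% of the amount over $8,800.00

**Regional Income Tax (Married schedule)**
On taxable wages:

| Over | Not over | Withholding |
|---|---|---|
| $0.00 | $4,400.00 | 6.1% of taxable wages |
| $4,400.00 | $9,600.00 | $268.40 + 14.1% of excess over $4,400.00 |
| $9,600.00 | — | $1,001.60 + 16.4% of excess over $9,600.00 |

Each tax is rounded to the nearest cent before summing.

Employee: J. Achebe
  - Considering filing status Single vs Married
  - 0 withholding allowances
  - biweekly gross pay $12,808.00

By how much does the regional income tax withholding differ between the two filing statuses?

Regional Income Tax (Single): taxable = $12,808.00
  $659.60 + 24.1% × ($12,808.00 − $8,800.00) = $659.60 + 24.1% × $4,008.00 = $1,625.53
Regional Income Tax (Married): taxable = $12,808.00
  $1,001.60 + 16.4% × ($12,808.00 − $9,600.00) = $1,001.60 + 16.4% × $3,208.00 = $1,527.71
Difference: |$1,625.53 − $1,527.71| = $97.82 (higher under Single)

$97.82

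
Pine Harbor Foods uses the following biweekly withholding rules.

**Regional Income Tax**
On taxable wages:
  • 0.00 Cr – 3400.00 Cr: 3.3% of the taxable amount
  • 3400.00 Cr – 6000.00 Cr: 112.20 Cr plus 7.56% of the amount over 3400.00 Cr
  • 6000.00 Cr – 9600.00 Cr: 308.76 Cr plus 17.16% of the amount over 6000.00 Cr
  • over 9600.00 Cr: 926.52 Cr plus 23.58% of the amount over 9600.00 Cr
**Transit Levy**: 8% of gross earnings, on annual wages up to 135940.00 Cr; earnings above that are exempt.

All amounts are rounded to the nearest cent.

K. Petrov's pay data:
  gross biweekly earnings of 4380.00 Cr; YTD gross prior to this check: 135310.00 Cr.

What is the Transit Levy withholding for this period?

50.40 Cr

Transit Levy: cap 135940.00 Cr − YTD 135310.00 Cr = 630.00 Cr subject; 8% × 630.00 Cr = 50.40 Cr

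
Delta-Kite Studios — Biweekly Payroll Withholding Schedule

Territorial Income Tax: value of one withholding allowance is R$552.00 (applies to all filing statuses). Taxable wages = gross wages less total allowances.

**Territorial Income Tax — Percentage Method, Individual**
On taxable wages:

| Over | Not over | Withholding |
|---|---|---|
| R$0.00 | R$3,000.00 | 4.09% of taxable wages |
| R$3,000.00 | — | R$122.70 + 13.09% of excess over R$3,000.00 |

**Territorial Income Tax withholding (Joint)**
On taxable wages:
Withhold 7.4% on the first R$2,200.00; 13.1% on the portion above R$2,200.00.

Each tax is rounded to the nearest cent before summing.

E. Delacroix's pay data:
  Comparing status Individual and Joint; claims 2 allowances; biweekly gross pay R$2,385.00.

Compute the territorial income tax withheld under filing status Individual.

Territorial Income Tax (Individual): taxable = R$2,385.00 − 2×R$552.00 = R$1,281.00
  4.09% × R$1,281.00 = R$52.39

R$52.39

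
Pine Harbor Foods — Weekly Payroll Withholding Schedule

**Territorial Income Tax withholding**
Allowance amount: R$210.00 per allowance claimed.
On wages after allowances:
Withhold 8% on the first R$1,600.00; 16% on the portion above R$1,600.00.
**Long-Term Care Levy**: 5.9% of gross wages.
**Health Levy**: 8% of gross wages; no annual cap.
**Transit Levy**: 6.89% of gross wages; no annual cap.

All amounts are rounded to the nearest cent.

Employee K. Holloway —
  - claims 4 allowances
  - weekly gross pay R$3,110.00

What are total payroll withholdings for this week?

Territorial Income Tax: taxable = R$3,110.00 − 4×R$210.00 = R$2,270.00
  R$128.00 + 16% × (R$2,270.00 − R$1,600.00) = R$128.00 + 16% × R$670.00 = R$235.20
Long-Term Care Levy: 5.9% × R$3,110.00 = R$183.49
Health Levy: 8% × R$3,110.00 = R$248.80
Transit Levy: 6.89% × R$3,110.00 = R$214.28
Total: R$235.20 + R$183.49 + R$248.80 + R$214.28 = R$881.77

R$881.77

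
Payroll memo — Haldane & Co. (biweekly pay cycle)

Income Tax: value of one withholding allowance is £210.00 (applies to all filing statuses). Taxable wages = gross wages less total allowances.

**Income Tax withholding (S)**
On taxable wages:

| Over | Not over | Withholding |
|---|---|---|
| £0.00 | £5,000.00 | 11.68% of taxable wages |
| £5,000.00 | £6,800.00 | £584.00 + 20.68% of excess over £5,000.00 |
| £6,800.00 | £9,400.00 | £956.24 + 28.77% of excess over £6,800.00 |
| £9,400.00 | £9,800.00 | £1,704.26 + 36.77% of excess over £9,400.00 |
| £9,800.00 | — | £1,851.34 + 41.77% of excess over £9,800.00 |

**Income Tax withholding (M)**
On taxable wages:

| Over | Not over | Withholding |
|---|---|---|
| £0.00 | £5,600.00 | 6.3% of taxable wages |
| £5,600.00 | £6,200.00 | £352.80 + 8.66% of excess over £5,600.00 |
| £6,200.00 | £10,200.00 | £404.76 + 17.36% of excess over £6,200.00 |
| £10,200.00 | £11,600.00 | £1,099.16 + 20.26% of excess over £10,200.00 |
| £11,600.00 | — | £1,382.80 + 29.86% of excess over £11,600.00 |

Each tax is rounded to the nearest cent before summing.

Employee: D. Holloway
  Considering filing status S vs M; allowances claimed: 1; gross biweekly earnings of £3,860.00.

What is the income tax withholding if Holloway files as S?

£426.32

Income Tax (S): taxable = £3,860.00 − 1×£210.00 = £3,650.00
  11.68% × £3,650.00 = £426.32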